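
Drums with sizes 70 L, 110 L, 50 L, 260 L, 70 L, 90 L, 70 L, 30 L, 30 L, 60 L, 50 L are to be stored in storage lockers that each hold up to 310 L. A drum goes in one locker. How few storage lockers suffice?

Total = 260 + 110 + 90 + 70 + 70 + 70 + 60 + 50 + 50 + 30 + 30 = 890 L.
Lower bound: ⌈890/310⌉ = 3 storage lockers.
A packing using 3 storage lockers:
  locker 1: 260 + 50 = 310
  locker 2: 110 + 90 + 70 + 30 = 300
  locker 3: 70 + 70 + 60 + 50 + 30 = 280
This matches the lower bound, so 3 is optimal.

3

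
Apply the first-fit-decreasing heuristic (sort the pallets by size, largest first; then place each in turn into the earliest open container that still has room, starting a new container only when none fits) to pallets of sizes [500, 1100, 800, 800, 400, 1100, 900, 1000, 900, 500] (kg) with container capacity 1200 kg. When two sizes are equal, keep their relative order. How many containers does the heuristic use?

Sorted descending: 1100, 1100, 1000, 900, 900, 800, 800, 500, 500, 400.
  1100 → container 1 (new)  [load 1100/1200]
  1100 → container 2 (new)  [load 1100/1200]
  1000 → container 3 (new)  [load 1000/1200]
  900 → container 4 (new)  [load 900/1200]
  900 → container 5 (new)  [load 900/1200]
  800 → container 6 (new)  [load 800/1200]
  800 → container 7 (new)  [load 800/1200]
  500 → container 8 (new)  [load 500/1200]
  500 → container 8  [load 1000/1200]
  400 → container 6  [load 1200/1200]
8 containers opened.

8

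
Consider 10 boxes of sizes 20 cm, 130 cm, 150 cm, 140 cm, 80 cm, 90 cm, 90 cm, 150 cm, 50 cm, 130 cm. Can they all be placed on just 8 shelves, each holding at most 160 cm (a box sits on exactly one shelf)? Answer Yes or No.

A valid assignment using 8 shelves:
  shelf 1: 150 = 150
  shelf 2: 150 = 150
  shelf 3: 140 + 20 = 160
  shelf 4: 130 = 130
  shelf 5: 130 = 130
  shelf 6: 90 + 50 = 140
  shelf 7: 90 = 90
  shelf 8: 80 = 80
Every load is within 160 cm, so 8 shelves suffice.

Yes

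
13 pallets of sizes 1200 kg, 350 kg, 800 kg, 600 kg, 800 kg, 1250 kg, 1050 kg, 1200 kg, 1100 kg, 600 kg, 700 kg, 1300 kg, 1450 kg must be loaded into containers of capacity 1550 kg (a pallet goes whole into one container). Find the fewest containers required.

10

Total = 1450 + 1300 + 1250 + 1200 + 1200 + 1100 + 1050 + 800 + 800 + 700 + 600 + 600 + 350 = 12400 kg.
Lower bound: ⌈12400/1550⌉ = 8 containers.
Also, 9 pallets each exceed 775 kg, and no two of those can share a container, so at least 9 containers are needed.
A packing using 10 containers:
  container 1: 1450 = 1450
  container 2: 1300 = 1300
  container 3: 1250 = 1250
  container 4: 1200 + 350 = 1550
  container 5: 1200 = 1200
  container 6: 1100 = 1100
  container 7: 1050 = 1050
  container 8: 800 + 700 = 1500
  container 9: 800 + 600 = 1400
  container 10: 600 = 600
No arrangement into 9 containers stays within capacity, so 10 is optimal.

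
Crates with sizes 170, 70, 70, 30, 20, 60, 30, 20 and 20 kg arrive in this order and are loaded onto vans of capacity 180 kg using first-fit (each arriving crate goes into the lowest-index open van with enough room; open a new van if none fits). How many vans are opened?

  170 → van 1 (new)  [load 170/180]
  70 → van 2 (new)  [load 70/180]
  70 → van 2  [load 140/180]
  30 → van 2  [load 170/180]
  20 → van 3 (new)  [load 20/180]
  60 → van 3  [load 80/180]
  30 → van 3  [load 110/180]
  20 → van 3  [load 130/180]
  20 → van 3  [load 150/180]
3 vans opened.

3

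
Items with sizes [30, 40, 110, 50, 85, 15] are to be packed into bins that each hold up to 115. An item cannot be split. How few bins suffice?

3

Total = 110 + 85 + 50 + 40 + 30 + 15 = 330.
Lower bound: ⌈330/115⌉ = 3 bins.
A packing using 3 bins:
  bin 1: 110 = 110
  bin 2: 85 + 30 = 115
  bin 3: 50 + 40 + 15 = 105
This matches the lower bound, so 3 is optimal.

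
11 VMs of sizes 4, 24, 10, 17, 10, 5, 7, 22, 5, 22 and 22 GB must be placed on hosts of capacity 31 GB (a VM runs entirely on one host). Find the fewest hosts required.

6

Total = 24 + 22 + 22 + 22 + 17 + 10 + 10 + 7 + 5 + 5 + 4 = 148 GB.
Lower bound: ⌈148/31⌉ = 5 hosts.
A packing using 6 hosts:
  host 1: 24 + 7 = 31
  host 2: 22 + 5 + 4 = 31
  host 3: 22 + 5 = 27
  host 4: 22 = 22
  host 5: 17 + 10 = 27
  host 6: 10 = 10
No arrangement into 5 hosts stays within capacity, so 6 is optimal.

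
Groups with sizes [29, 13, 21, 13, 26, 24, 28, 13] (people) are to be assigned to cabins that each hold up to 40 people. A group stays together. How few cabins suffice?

5

Total = 29 + 28 + 26 + 24 + 21 + 13 + 13 + 13 = 167 people.
Lower bound: ⌈167/40⌉ = 5 cabins.
A packing using 5 cabins:
  cabin 1: 29 = 29
  cabin 2: 28 = 28
  cabin 3: 26 + 13 = 39
  cabin 4: 24 + 13 = 37
  cabin 5: 21 + 13 = 34
This matches the lower bound, so 5 is optimal.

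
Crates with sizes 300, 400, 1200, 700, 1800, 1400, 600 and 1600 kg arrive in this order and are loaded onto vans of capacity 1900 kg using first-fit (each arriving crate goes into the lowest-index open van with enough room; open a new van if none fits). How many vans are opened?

  300 → van 1 (new)  [load 300/1900]
  400 → van 1  [load 700/1900]
  1200 → van 1  [load 1900/1900]
  700 → van 2 (new)  [load 700/1900]
  1800 → van 3 (new)  [load 1800/1900]
  1400 → van 4 (new)  [load 1400/1900]
  600 → van 2  [load 1300/1900]
  1600 → van 5 (new)  [load 1600/1900]
5 vans opened.

5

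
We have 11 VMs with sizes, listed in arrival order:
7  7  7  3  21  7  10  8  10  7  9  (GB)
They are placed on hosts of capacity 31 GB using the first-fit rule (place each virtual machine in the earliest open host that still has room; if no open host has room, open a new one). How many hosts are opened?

4

  7 → host 1 (new)  [load 7/31]
  7 → host 1  [load 14/31]
  7 → host 1  [load 21/31]
  3 → host 1  [load 24/31]
  21 → host 2 (new)  [load 21/31]
  7 → host 1  [load 31/31]
  10 → host 2  [load 31/31]
  8 → host 3 (new)  [load 8/31]
  10 → host 3  [load 18/31]
  7 → host 3  [load 25/31]
  9 → host 4 (new)  [load 9/31]
4 hosts opened.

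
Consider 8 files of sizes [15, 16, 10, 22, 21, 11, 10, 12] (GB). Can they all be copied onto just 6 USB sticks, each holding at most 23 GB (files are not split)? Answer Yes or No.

Yes

A valid assignment using 6 USB sticks:
  USB stick 1: 22 = 22
  USB stick 2: 21 = 21
  USB stick 3: 16 = 16
  USB stick 4: 15 = 15
  USB stick 5: 12 + 11 = 23
  USB stick 6: 10 + 10 = 20
Every load is within 23 GB, so 6 USB sticks suffice.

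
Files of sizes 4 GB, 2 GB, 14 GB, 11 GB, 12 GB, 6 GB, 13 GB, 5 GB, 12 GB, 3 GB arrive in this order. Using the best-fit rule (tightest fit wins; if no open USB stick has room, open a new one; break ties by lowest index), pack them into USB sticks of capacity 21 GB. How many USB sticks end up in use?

5

  4 → USB stick 1 (new)  [load 4/21]
  2 → USB stick 1  [load 6/21]
  14 → USB stick 1  [load 20/21]
  11 → USB stick 2 (new)  [load 11/21]
  12 → USB stick 3 (new)  [load 12/21]
  6 → USB stick 3  [load 18/21]
  13 → USB stick 4 (new)  [load 13/21]
  5 → USB stick 4  [load 18/21]
  12 → USB stick 5 (new)  [load 12/21]
  3 → USB stick 3  [load 21/21]
5 USB sticks opened.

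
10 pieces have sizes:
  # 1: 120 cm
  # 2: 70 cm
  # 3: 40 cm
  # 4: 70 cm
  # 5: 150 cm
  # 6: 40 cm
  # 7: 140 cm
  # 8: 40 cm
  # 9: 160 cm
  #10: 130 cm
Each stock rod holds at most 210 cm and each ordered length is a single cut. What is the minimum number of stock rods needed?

Total = 160 + 150 + 140 + 130 + 120 + 70 + 70 + 40 + 40 + 40 = 960 cm.
Lower bound: ⌈960/210⌉ = 5 stock rods.
A packing using 5 stock rods:
  stock rod 1: 160 + 40 = 200
  stock rod 2: 150 + 40 = 190
  stock rod 3: 140 + 70 = 210
  stock rod 4: 130 + 70 = 200
  stock rod 5: 120 + 40 = 160
This matches the lower bound, so 5 is optimal.

5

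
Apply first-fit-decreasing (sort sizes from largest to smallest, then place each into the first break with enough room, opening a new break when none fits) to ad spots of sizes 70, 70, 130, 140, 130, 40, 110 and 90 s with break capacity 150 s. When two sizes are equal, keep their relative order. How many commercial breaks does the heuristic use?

Sorted descending: 140, 130, 130, 110, 90, 70, 70, 40.
  140 → break 1 (new)  [load 140/150]
  130 → break 2 (new)  [load 130/150]
  130 → break 3 (new)  [load 130/150]
  110 → break 4 (new)  [load 110/150]
  90 → break 5 (new)  [load 90/150]
  70 → break 6 (new)  [load 70/150]
  70 → break 6  [load 140/150]
  40 → break 4  [load 150/150]
6 commercial breaks opened.

6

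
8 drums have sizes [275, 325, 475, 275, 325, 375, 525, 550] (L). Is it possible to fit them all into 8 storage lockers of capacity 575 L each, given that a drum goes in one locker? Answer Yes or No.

A valid assignment using 7 storage lockers:
  locker 1: 550 = 550
  locker 2: 525 = 525
  locker 3: 475 = 475
  locker 4: 375 = 375
  locker 5: 325 = 325
  locker 6: 325 = 325
  locker 7: 275 + 275 = 550
That uses only 7 ≤ 8, so 8 storage lockers are enough.

Yes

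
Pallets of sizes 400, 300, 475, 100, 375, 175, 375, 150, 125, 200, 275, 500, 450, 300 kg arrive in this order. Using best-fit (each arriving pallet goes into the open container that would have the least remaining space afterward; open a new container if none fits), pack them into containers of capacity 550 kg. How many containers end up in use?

9

  400 → container 1 (new)  [load 400/550]
  300 → container 2 (new)  [load 300/550]
  475 → container 3 (new)  [load 475/550]
  100 → container 1  [load 500/550]
  375 → container 4 (new)  [load 375/550]
  175 → container 4  [load 550/550]
  375 → container 5 (new)  [load 375/550]
  150 → container 5  [load 525/550]
  125 → container 2  [load 425/550]
  200 → container 6 (new)  [load 200/550]
  275 → container 6  [load 475/550]
  500 → container 7 (new)  [load 500/550]
  450 → container 8 (new)  [load 450/550]
  300 → container 9 (new)  [load 300/550]
9 containers opened.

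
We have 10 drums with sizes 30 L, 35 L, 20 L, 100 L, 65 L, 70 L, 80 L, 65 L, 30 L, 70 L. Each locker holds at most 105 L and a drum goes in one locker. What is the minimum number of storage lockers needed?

6

Total = 100 + 80 + 70 + 70 + 65 + 65 + 35 + 30 + 30 + 20 = 565 L.
Lower bound: ⌈565/105⌉ = 6 storage lockers.
A packing using 6 storage lockers:
  locker 1: 100 = 100
  locker 2: 80 + 20 = 100
  locker 3: 70 + 35 = 105
  locker 4: 70 + 30 = 100
  locker 5: 65 + 30 = 95
  locker 6: 65 = 65
This matches the lower bound, so 6 is optimal.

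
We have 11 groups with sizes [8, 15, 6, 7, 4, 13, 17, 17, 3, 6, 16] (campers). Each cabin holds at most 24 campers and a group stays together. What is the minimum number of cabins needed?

Total = 17 + 17 + 16 + 15 + 13 + 8 + 7 + 6 + 6 + 4 + 3 = 112 campers.
Lower bound: ⌈112/24⌉ = 5 cabins.
A packing using 5 cabins:
  cabin 1: 17 + 7 = 24
  cabin 2: 17 + 6 = 23
  cabin 3: 16 + 8 = 24
  cabin 4: 15 + 6 + 3 = 24
  cabin 5: 13 + 4 = 17
This matches the lower bound, so 5 is optimal.

5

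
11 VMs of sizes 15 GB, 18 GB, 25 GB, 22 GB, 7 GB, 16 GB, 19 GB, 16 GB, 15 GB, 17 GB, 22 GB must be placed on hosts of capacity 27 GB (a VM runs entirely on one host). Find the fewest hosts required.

10

Total = 25 + 22 + 22 + 19 + 18 + 17 + 16 + 16 + 15 + 15 + 7 = 192 GB.
Lower bound: ⌈192/27⌉ = 8 hosts.
Also, 10 VMs each exceed 27/2 GB, and no two of those can share a host, so at least 10 hosts are needed.
A packing using 10 hosts:
  host 1: 25 = 25
  host 2: 22 = 22
  host 3: 22 = 22
  host 4: 19 + 7 = 26
  host 5: 18 = 18
  host 6: 17 = 17
  host 7: 16 = 16
  host 8: 16 = 16
  host 9: 15 = 15
  host 10: 15 = 15
This matches the lower bound, so 10 is optimal.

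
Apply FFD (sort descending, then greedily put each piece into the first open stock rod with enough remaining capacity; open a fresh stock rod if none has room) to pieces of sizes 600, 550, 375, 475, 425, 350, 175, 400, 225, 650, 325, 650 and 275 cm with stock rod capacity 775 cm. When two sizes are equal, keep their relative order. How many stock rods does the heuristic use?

8

Sorted descending: 650, 650, 600, 550, 475, 425, 400, 375, 350, 325, 275, 225, 175.
  650 → stock rod 1 (new)  [load 650/775]
  650 → stock rod 2 (new)  [load 650/775]
  600 → stock rod 3 (new)  [load 600/775]
  550 → stock rod 4 (new)  [load 550/775]
  475 → stock rod 5 (new)  [load 475/775]
  425 → stock rod 6 (new)  [load 425/775]
  400 → stock rod 7 (new)  [load 400/775]
  375 → stock rod 7  [load 775/775]
  350 → stock rod 6  [load 775/775]
  325 → stock rod 8 (new)  [load 325/775]
  275 → stock rod 5  [load 750/775]
  225 → stock rod 4  [load 775/775]
  175 → stock rod 3  [load 775/775]
8 stock rods opened.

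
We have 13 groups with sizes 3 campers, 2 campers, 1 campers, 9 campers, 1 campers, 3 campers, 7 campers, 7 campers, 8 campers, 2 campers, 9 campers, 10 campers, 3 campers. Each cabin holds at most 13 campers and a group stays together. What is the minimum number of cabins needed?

Total = 10 + 9 + 9 + 8 + 7 + 7 + 3 + 3 + 3 + 2 + 2 + 1 + 1 = 65 campers.
Lower bound: ⌈65/13⌉ = 5 cabins.
Also, 6 groups each exceed 13/2 campers, and no two of those can share a cabin, so at least 6 cabins are needed.
A packing using 6 cabins:
  cabin 1: 10 + 3 = 13
  cabin 2: 9 + 3 + 1 = 13
  cabin 3: 9 + 3 + 1 = 13
  cabin 4: 8 + 2 + 2 = 12
  cabin 5: 7 = 7
  cabin 6: 7 = 7
This matches the lower bound, so 6 is optimal.

6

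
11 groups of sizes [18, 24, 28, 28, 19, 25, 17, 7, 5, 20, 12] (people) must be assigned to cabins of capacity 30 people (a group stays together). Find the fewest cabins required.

Total = 28 + 28 + 25 + 24 + 20 + 19 + 18 + 17 + 12 + 7 + 5 = 203 people.
Lower bound: ⌈203/30⌉ = 7 cabins.
Also, 8 groups each exceed 15 people, and no two of those can share a cabin, so at least 8 cabins are needed.
A packing using 8 cabins:
  cabin 1: 28 = 28
  cabin 2: 28 = 28
  cabin 3: 25 + 5 = 30
  cabin 4: 24 = 24
  cabin 5: 20 + 7 = 27
  cabin 6: 19 = 19
  cabin 7: 18 + 12 = 30
  cabin 8: 17 = 17
This matches the lower bound, so 8 is optimal.

8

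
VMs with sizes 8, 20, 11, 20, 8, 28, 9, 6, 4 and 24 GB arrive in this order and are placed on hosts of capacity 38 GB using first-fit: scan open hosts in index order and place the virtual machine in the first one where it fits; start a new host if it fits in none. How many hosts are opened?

4

  8 → host 1 (new)  [load 8/38]
  20 → host 1  [load 28/38]
  11 → host 2 (new)  [load 11/38]
  20 → host 2  [load 31/38]
  8 → host 1  [load 36/38]
  28 → host 3 (new)  [load 28/38]
  9 → host 3  [load 37/38]
  6 → host 2  [load 37/38]
  4 → host 4 (new)  [load 4/38]
  24 → host 4  [load 28/38]
4 hosts opened.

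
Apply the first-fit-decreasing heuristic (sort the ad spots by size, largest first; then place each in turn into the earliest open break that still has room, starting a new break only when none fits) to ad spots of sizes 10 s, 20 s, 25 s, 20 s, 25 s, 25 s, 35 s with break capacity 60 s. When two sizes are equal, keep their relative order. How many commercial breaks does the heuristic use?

Sorted descending: 35, 25, 25, 25, 20, 20, 10.
  35 → break 1 (new)  [load 35/60]
  25 → break 1  [load 60/60]
  25 → break 2 (new)  [load 25/60]
  25 → break 2  [load 50/60]
  20 → break 3 (new)  [load 20/60]
  20 → break 3  [load 40/60]
  10 → break 2  [load 60/60]
3 commercial breaks opened.

3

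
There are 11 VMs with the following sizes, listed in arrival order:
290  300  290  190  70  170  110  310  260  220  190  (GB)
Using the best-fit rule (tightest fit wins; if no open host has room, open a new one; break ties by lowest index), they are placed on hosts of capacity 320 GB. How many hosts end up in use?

9

  290 → host 1 (new)  [load 290/320]
  300 → host 2 (new)  [load 300/320]
  290 → host 3 (new)  [load 290/320]
  190 → host 4 (new)  [load 190/320]
  70 → host 4  [load 260/320]
  170 → host 5 (new)  [load 170/320]
  110 → host 5  [load 280/320]
  310 → host 6 (new)  [load 310/320]
  260 → host 7 (new)  [load 260/320]
  220 → host 8 (new)  [load 220/320]
  190 → host 9 (new)  [load 190/320]
9 hosts opened.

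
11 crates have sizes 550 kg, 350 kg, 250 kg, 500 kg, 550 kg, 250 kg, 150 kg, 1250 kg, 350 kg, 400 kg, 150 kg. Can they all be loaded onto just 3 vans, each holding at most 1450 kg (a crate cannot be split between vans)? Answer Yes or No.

Total = 4750 kg; ⌈4750/1450⌉ = 4.
At least 4 vans are required, but only 3 are allowed.

No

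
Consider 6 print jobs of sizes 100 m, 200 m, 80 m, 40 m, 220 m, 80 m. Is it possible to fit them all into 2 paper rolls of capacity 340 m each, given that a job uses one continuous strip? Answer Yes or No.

No

Total = 720 m; ⌈720/340⌉ = 3.
At least 3 paper rolls are required, but only 2 are allowed.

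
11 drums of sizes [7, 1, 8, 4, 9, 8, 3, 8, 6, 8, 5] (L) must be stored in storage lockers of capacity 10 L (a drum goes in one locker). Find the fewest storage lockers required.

8

Total = 9 + 8 + 8 + 8 + 8 + 7 + 6 + 5 + 4 + 3 + 1 = 67 L.
Lower bound: ⌈67/10⌉ = 7 storage lockers.
A packing using 8 storage lockers:
  locker 1: 9 + 1 = 10
  locker 2: 8 = 8
  locker 3: 8 = 8
  locker 4: 8 = 8
  locker 5: 8 = 8
  locker 6: 7 + 3 = 10
  locker 7: 6 + 4 = 10
  locker 8: 5 = 5
No arrangement into 7 storage lockers stays within capacity, so 8 is optimal.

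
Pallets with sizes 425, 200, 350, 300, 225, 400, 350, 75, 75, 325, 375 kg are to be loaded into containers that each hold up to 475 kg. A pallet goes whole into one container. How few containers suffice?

Total = 425 + 400 + 375 + 350 + 350 + 325 + 300 + 225 + 200 + 75 + 75 = 3100 kg.
Lower bound: ⌈3100/475⌉ = 7 containers.
A packing using 8 containers:
  container 1: 425 = 425
  container 2: 400 + 75 = 475
  container 3: 375 + 75 = 450
  container 4: 350 = 350
  container 5: 350 = 350
  container 6: 325 = 325
  container 7: 300 = 300
  container 8: 225 + 200 = 425
No arrangement into 7 containers stays within capacity, so 8 is optimal.

8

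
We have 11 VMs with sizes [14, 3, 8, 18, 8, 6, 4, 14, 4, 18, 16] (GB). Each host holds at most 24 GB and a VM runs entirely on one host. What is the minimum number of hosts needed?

5

Total = 18 + 18 + 16 + 14 + 14 + 8 + 8 + 6 + 4 + 4 + 3 = 113 GB.
Lower bound: ⌈113/24⌉ = 5 hosts.
A packing using 5 hosts:
  host 1: 18 + 6 = 24
  host 2: 18 + 4 = 22
  host 3: 16 + 8 = 24
  host 4: 14 + 8 = 22
  host 5: 14 + 4 + 3 = 21
This matches the lower bound, so 5 is optimal.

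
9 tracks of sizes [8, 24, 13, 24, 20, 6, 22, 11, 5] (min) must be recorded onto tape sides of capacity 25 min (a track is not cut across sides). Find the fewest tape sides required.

Total = 24 + 24 + 22 + 20 + 13 + 11 + 8 + 6 + 5 = 133 min.
Lower bound: ⌈133/25⌉ = 6 tape sides.
A packing using 6 tape sides:
  side 1: 24 = 24
  side 2: 24 = 24
  side 3: 22 = 22
  side 4: 20 + 5 = 25
  side 5: 13 + 11 = 24
  side 6: 8 + 6 = 14
This matches the lower bound, so 6 is optimal.

6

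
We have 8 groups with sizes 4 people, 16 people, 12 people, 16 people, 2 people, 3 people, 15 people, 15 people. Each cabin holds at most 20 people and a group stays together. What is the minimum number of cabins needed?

5

Total = 16 + 16 + 15 + 15 + 12 + 4 + 3 + 2 = 83 people.
Lower bound: ⌈83/20⌉ = 5 cabins.
A packing using 5 cabins:
  cabin 1: 16 + 4 = 20
  cabin 2: 16 + 3 = 19
  cabin 3: 15 + 2 = 17
  cabin 4: 15 = 15
  cabin 5: 12 = 12
This matches the lower bound, so 5 is optimal.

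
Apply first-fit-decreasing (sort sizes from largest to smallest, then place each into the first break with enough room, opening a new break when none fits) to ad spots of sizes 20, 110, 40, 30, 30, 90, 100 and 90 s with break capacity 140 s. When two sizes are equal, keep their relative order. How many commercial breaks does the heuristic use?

4

Sorted descending: 110, 100, 90, 90, 40, 30, 30, 20.
  110 → break 1 (new)  [load 110/140]
  100 → break 2 (new)  [load 100/140]
  90 → break 3 (new)  [load 90/140]
  90 → break 4 (new)  [load 90/140]
  40 → break 2  [load 140/140]
  30 → break 1  [load 140/140]
  30 → break 3  [load 120/140]
  20 → break 3  [load 140/140]
4 commercial breaks opened.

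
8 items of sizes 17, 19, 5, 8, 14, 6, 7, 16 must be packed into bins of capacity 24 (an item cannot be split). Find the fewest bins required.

Total = 19 + 17 + 16 + 14 + 8 + 7 + 6 + 5 = 92.
Lower bound: ⌈92/24⌉ = 4 bins.
A packing using 4 bins:
  bin 1: 19 + 5 = 24
  bin 2: 17 + 7 = 24
  bin 3: 16 + 8 = 24
  bin 4: 14 + 6 = 20
This matches the lower bound, so 4 is optimal.

4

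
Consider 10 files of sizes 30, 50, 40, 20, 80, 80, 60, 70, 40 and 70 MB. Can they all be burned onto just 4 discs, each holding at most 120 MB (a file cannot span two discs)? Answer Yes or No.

No

Total = 540 MB; ⌈540/120⌉ = 5.
At least 5 discs are required, but only 4 are allowed.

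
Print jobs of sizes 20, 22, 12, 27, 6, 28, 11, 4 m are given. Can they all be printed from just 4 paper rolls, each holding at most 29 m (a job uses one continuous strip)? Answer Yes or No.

No

Total = 130 m; ⌈130/29⌉ = 5.
At least 5 paper rolls are required, but only 4 are allowed.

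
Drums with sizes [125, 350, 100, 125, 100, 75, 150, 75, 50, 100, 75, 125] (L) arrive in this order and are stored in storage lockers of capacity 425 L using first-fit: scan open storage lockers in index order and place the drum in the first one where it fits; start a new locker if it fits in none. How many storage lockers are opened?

  125 → locker 1 (new)  [load 125/425]
  350 → locker 2 (new)  [load 350/425]
  100 → locker 1  [load 225/425]
  125 → locker 1  [load 350/425]
  100 → locker 3 (new)  [load 100/425]
  75 → locker 1  [load 425/425]
  150 → locker 3  [load 250/425]
  75 → locker 2  [load 425/425]
  50 → locker 3  [load 300/425]
  100 → locker 3  [load 400/425]
  75 → locker 4 (new)  [load 75/425]
  125 → locker 4  [load 200/425]
4 storage lockers opened.

4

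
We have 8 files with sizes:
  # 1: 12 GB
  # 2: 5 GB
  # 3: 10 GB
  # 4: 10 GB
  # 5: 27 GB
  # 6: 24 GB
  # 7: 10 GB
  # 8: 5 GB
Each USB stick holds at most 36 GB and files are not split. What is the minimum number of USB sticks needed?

3

Total = 27 + 24 + 12 + 10 + 10 + 10 + 5 + 5 = 103 GB.
Lower bound: ⌈103/36⌉ = 3 USB sticks.
A packing using 3 USB sticks:
  USB stick 1: 27 + 5 = 32
  USB stick 2: 24 + 12 = 36
  USB stick 3: 10 + 10 + 10 + 5 = 35
This matches the lower bound, so 3 is optimal.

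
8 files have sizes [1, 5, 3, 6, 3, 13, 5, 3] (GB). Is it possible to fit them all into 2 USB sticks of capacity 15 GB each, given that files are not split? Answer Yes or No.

No

Total = 39 GB; ⌈39/15⌉ = 3.
At least 3 USB sticks are required, but only 2 are allowed.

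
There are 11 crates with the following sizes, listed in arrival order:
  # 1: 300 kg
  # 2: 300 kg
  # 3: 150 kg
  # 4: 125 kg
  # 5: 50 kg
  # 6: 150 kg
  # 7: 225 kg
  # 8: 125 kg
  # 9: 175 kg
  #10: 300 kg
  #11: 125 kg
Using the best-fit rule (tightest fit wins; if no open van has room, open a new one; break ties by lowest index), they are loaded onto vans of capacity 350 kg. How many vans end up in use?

  300 → van 1 (new)  [load 300/350]
  300 → van 2 (new)  [load 300/350]
  150 → van 3 (new)  [load 150/350]
  125 → van 3  [load 275/350]
  50 → van 1  [load 350/350]
  150 → van 4 (new)  [load 150/350]
  225 → van 5 (new)  [load 225/350]
  125 → van 5  [load 350/350]
  175 → van 4  [load 325/350]
  300 → van 6 (new)  [load 300/350]
  125 → van 7 (new)  [load 125/350]
7 vans opened.

7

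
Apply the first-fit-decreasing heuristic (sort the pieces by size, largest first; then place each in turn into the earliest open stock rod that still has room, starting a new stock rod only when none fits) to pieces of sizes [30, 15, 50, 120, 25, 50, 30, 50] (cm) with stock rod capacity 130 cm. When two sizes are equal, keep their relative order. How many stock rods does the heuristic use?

3

Sorted descending: 120, 50, 50, 50, 30, 30, 25, 15.
  120 → stock rod 1 (new)  [load 120/130]
  50 → stock rod 2 (new)  [load 50/130]
  50 → stock rod 2  [load 100/130]
  50 → stock rod 3 (new)  [load 50/130]
  30 → stock rod 2  [load 130/130]
  30 → stock rod 3  [load 80/130]
  25 → stock rod 3  [load 105/130]
  15 → stock rod 3  [load 120/130]
3 stock rods opened.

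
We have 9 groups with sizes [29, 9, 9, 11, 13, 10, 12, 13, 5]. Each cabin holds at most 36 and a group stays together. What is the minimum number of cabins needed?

4

Total = 29 + 13 + 13 + 12 + 11 + 10 + 9 + 9 + 5 = 111.
Lower bound: ⌈111/36⌉ = 4 cabins.
A packing using 4 cabins:
  cabin 1: 29 + 5 = 34
  cabin 2: 13 + 13 + 10 = 36
  cabin 3: 12 + 11 + 9 = 32
  cabin 4: 9 = 9
This matches the lower bound, so 4 is optimal.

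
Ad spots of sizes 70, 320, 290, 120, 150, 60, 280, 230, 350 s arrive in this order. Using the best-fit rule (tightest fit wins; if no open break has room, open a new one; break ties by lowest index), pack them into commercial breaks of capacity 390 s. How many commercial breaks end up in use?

6

  70 → break 1 (new)  [load 70/390]
  320 → break 1  [load 390/390]
  290 → break 2 (new)  [load 290/390]
  120 → break 3 (new)  [load 120/390]
  150 → break 3  [load 270/390]
  60 → break 2  [load 350/390]
  280 → break 4 (new)  [load 280/390]
  230 → break 5 (new)  [load 230/390]
  350 → break 6 (new)  [load 350/390]
6 commercial breaks opened.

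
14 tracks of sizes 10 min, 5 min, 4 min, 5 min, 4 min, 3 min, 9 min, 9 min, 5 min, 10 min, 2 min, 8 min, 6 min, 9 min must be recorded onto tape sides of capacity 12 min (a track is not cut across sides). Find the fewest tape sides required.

9

Total = 10 + 10 + 9 + 9 + 9 + 8 + 6 + 5 + 5 + 5 + 4 + 4 + 3 + 2 = 89 min.
Lower bound: ⌈89/12⌉ = 8 tape sides.
A packing using 9 tape sides:
  side 1: 10 + 2 = 12
  side 2: 10 = 10
  side 3: 9 + 3 = 12
  side 4: 9 = 9
  side 5: 9 = 9
  side 6: 8 + 4 = 12
  side 7: 6 + 5 = 11
  side 8: 5 + 5 = 10
  side 9: 4 = 4
No arrangement into 8 tape sides stays within capacity, so 9 is optimal.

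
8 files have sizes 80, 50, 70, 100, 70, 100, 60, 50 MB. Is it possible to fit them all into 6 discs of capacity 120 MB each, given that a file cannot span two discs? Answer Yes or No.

Yes

A valid assignment using 6 discs:
  disc 1: 100 = 100
  disc 2: 100 = 100
  disc 3: 80 = 80
  disc 4: 70 + 50 = 120
  disc 5: 70 + 50 = 120
  disc 6: 60 = 60
Every load is within 120 MB, so 6 discs suffice.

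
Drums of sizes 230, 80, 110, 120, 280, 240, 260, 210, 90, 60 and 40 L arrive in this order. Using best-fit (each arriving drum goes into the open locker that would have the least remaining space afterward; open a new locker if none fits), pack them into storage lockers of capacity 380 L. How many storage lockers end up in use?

  230 → locker 1 (new)  [load 230/380]
  80 → locker 1  [load 310/380]
  110 → locker 2 (new)  [load 110/380]
  120 → locker 2  [load 230/380]
  280 → locker 3 (new)  [load 280/380]
  240 → locker 4 (new)  [load 240/380]
  260 → locker 5 (new)  [load 260/380]
  210 → locker 6 (new)  [load 210/380]
  90 → locker 3  [load 370/380]
  60 → locker 1  [load 370/380]
  40 → locker 5  [load 300/380]
6 storage lockers opened.

6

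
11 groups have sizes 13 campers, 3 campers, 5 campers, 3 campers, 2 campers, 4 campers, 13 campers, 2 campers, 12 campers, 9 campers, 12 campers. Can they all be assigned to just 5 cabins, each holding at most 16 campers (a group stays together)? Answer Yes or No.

Yes

A valid assignment using 5 cabins:
  cabin 1: 13 + 3 = 16
  cabin 2: 13 + 3 = 16
  cabin 3: 12 + 4 = 16
  cabin 4: 12 + 2 + 2 = 16
  cabin 5: 9 + 5 = 14
Every load is within 16 campers, so 5 cabins suffice.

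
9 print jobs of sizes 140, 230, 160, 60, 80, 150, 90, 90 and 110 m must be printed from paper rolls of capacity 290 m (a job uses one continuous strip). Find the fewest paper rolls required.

Total = 230 + 160 + 150 + 140 + 110 + 90 + 90 + 80 + 60 = 1110 m.
Lower bound: ⌈1110/290⌉ = 4 paper rolls.
A packing using 4 paper rolls:
  roll 1: 230 + 60 = 290
  roll 2: 160 + 110 = 270
  roll 3: 150 + 140 = 290
  roll 4: 90 + 90 + 80 = 260
This matches the lower bound, so 4 is optimal.

4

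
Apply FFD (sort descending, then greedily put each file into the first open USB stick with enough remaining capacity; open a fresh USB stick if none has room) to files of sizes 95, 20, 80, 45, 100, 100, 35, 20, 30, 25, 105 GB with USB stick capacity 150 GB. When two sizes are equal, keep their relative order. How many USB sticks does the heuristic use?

Sorted descending: 105, 100, 100, 95, 80, 45, 35, 30, 25, 20, 20.
  105 → USB stick 1 (new)  [load 105/150]
  100 → USB stick 2 (new)  [load 100/150]
  100 → USB stick 3 (new)  [load 100/150]
  95 → USB stick 4 (new)  [load 95/150]
  80 → USB stick 5 (new)  [load 80/150]
  45 → USB stick 1  [load 150/150]
  35 → USB stick 2  [load 135/150]
  30 → USB stick 3  [load 130/150]
  25 → USB stick 4  [load 120/150]
  20 → USB stick 3  [load 150/150]
  20 → USB stick 4  [load 140/150]
5 USB sticks opened.

5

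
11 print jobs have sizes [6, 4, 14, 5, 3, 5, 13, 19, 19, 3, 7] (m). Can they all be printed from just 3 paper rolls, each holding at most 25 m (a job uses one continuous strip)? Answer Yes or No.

No

Total = 98 m; ⌈98/25⌉ = 4.
At least 4 paper rolls are required, but only 3 are allowed.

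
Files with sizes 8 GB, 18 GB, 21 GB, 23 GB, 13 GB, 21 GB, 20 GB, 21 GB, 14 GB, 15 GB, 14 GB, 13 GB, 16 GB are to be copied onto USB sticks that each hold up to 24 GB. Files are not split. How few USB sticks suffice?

12

Total = 23 + 21 + 21 + 21 + 20 + 18 + 16 + 15 + 14 + 14 + 13 + 13 + 8 = 217 GB.
Lower bound: ⌈217/24⌉ = 10 USB sticks.
Also, 12 files each exceed 12 GB, and no two of those can share a USB stick, so at least 12 USB sticks are needed.
A packing using 12 USB sticks:
  USB stick 1: 23 = 23
  USB stick 2: 21 = 21
  USB stick 3: 21 = 21
  USB stick 4: 21 = 21
  USB stick 5: 20 = 20
  USB stick 6: 18 = 18
  USB stick 7: 16 + 8 = 24
  USB stick 8: 15 = 15
  USB stick 9: 14 = 14
  USB stick 10: 14 = 14
  USB stick 11: 13 = 13
  USB stick 12: 13 = 13
This matches the lower bound, so 12 is optimal.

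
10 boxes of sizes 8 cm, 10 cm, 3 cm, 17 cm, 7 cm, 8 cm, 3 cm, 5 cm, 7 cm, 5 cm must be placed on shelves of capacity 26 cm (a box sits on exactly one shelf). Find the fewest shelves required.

3

Total = 17 + 10 + 8 + 8 + 7 + 7 + 5 + 5 + 3 + 3 = 73 cm.
Lower bound: ⌈73/26⌉ = 3 shelves.
A packing using 3 shelves:
  shelf 1: 17 + 8 = 25
  shelf 2: 10 + 8 + 7 = 25
  shelf 3: 7 + 5 + 5 + 3 + 3 = 23
This matches the lower bound, so 3 is optimal.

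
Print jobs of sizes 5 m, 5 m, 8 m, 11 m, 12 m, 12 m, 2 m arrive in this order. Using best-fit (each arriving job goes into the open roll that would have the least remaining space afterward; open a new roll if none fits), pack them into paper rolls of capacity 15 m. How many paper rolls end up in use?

  5 → roll 1 (new)  [load 5/15]
  5 → roll 1  [load 10/15]
  8 → roll 2 (new)  [load 8/15]
  11 → roll 3 (new)  [load 11/15]
  12 → roll 4 (new)  [load 12/15]
  12 → roll 5 (new)  [load 12/15]
  2 → roll 4  [load 14/15]
5 paper rolls opened.

5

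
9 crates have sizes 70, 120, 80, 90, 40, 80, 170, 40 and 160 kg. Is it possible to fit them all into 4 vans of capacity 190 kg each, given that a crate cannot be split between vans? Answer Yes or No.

No

Total = 850 kg; ⌈850/190⌉ = 5.
At least 5 vans are required, but only 4 are allowed.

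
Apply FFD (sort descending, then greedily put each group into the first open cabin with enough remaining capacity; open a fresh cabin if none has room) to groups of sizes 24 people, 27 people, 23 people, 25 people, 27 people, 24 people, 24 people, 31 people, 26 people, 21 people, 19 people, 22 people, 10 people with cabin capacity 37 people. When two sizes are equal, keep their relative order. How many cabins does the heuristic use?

12

Sorted descending: 31, 27, 27, 26, 25, 24, 24, 24, 23, 22, 21, 19, 10.
  31 → cabin 1 (new)  [load 31/37]
  27 → cabin 2 (new)  [load 27/37]
  27 → cabin 3 (new)  [load 27/37]
  26 → cabin 4 (new)  [load 26/37]
  25 → cabin 5 (new)  [load 25/37]
  24 → cabin 6 (new)  [load 24/37]
  24 → cabin 7 (new)  [load 24/37]
  24 → cabin 8 (new)  [load 24/37]
  23 → cabin 9 (new)  [load 23/37]
  22 → cabin 10 (new)  [load 22/37]
  21 → cabin 11 (new)  [load 21/37]
  19 → cabin 12 (new)  [load 19/37]
  10 → cabin 2  [load 37/37]
12 cabins opened.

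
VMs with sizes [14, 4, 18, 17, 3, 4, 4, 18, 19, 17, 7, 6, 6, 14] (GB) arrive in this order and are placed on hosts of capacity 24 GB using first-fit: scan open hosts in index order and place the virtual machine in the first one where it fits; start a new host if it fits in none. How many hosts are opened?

  14 → host 1 (new)  [load 14/24]
  4 → host 1  [load 18/24]
  18 → host 2 (new)  [load 18/24]
  17 → host 3 (new)  [load 17/24]
  3 → host 1  [load 21/24]
  4 → host 2  [load 22/24]
  4 → host 3  [load 21/24]
  18 → host 4 (new)  [load 18/24]
  19 → host 5 (new)  [load 19/24]
  17 → host 6 (new)  [load 17/24]
  7 → host 6  [load 24/24]
  6 → host 4  [load 24/24]
  6 → host 7 (new)  [load 6/24]
  14 → host 7  [load 20/24]
7 hosts opened.

7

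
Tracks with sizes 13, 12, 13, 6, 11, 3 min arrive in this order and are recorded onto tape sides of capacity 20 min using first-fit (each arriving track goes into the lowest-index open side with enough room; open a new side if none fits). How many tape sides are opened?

  13 → side 1 (new)  [load 13/20]
  12 → side 2 (new)  [load 12/20]
  13 → side 3 (new)  [load 13/20]
  6 → side 1  [load 19/20]
  11 → side 4 (new)  [load 11/20]
  3 → side 2  [load 15/20]
4 tape sides opened.

4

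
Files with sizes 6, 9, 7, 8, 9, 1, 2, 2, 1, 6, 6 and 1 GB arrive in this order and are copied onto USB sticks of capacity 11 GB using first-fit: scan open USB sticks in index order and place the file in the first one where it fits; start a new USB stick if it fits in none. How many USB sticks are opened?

7

  6 → USB stick 1 (new)  [load 6/11]
  9 → USB stick 2 (new)  [load 9/11]
  7 → USB stick 3 (new)  [load 7/11]
  8 → USB stick 4 (new)  [load 8/11]
  9 → USB stick 5 (new)  [load 9/11]
  1 → USB stick 1  [load 7/11]
  2 → USB stick 1  [load 9/11]
  2 → USB stick 1  [load 11/11]
  1 → USB stick 2  [load 10/11]
  6 → USB stick 6 (new)  [load 6/11]
  6 → USB stick 7 (new)  [load 6/11]
  1 → USB stick 2  [load 11/11]
7 USB sticks opened.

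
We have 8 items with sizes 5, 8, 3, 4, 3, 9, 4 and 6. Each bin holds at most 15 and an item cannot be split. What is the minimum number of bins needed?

Total = 9 + 8 + 6 + 5 + 4 + 4 + 3 + 3 = 42.
Lower bound: ⌈42/15⌉ = 3 bins.
A packing using 3 bins:
  bin 1: 9 + 6 = 15
  bin 2: 8 + 5 = 13
  bin 3: 4 + 4 + 3 + 3 = 14
This matches the lower bound, so 3 is optimal.

3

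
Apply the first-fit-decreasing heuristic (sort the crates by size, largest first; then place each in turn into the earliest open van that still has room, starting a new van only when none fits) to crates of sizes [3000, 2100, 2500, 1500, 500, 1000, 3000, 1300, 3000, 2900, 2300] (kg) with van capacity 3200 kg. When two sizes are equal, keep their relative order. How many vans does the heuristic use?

Sorted descending: 3000, 3000, 3000, 2900, 2500, 2300, 2100, 1500, 1300, 1000, 500.
  3000 → van 1 (new)  [load 3000/3200]
  3000 → van 2 (new)  [load 3000/3200]
  3000 → van 3 (new)  [load 3000/3200]
  2900 → van 4 (new)  [load 2900/3200]
  2500 → van 5 (new)  [load 2500/3200]
  2300 → van 6 (new)  [load 2300/3200]
  2100 → van 7 (new)  [load 2100/3200]
  1500 → van 8 (new)  [load 1500/3200]
  1300 → van 8  [load 2800/3200]
  1000 → van 7  [load 3100/3200]
  500 → van 5  [load 3000/3200]
8 vans opened.

8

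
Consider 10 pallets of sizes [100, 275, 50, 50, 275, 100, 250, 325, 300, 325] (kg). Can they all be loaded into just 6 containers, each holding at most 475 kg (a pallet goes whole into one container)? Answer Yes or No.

Yes

A valid assignment using 6 containers:
  container 1: 325 + 100 + 50 = 475
  container 2: 325 + 100 + 50 = 475
  container 3: 300 = 300
  container 4: 275 = 275
  container 5: 275 = 275
  container 6: 250 = 250
Every load is within 475 kg, so 6 containers suffice.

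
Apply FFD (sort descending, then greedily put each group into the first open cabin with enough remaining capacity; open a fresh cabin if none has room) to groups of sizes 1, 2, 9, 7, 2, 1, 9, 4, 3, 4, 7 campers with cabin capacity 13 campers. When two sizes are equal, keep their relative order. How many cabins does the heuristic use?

4

Sorted descending: 9, 9, 7, 7, 4, 4, 3, 2, 2, 1, 1.
  9 → cabin 1 (new)  [load 9/13]
  9 → cabin 2 (new)  [load 9/13]
  7 → cabin 3 (new)  [load 7/13]
  7 → cabin 4 (new)  [load 7/13]
  4 → cabin 1  [load 13/13]
  4 → cabin 2  [load 13/13]
  3 → cabin 3  [load 10/13]
  2 → cabin 3  [load 12/13]
  2 → cabin 4  [load 9/13]
  1 → cabin 3  [load 13/13]
  1 → cabin 4  [load 10/13]
4 cabins opened.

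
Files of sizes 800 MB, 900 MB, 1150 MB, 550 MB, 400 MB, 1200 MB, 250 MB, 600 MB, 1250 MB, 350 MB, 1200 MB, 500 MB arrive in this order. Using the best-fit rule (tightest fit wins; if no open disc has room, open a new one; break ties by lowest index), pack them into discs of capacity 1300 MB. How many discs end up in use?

  800 → disc 1 (new)  [load 800/1300]
  900 → disc 2 (new)  [load 900/1300]
  1150 → disc 3 (new)  [load 1150/1300]
  550 → disc 4 (new)  [load 550/1300]
  400 → disc 2  [load 1300/1300]
  1200 → disc 5 (new)  [load 1200/1300]
  250 → disc 1  [load 1050/1300]
  600 → disc 4  [load 1150/1300]
  1250 → disc 6 (new)  [load 1250/1300]
  350 → disc 7 (new)  [load 350/1300]
  1200 → disc 8 (new)  [load 1200/1300]
  500 → disc 7  [load 850/1300]
8 discs opened.

8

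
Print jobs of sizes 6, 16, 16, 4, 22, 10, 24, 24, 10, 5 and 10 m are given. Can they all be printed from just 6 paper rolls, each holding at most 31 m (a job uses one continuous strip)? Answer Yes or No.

Yes

A valid assignment using 6 paper rolls:
  roll 1: 24 + 6 = 30
  roll 2: 24 + 5 = 29
  roll 3: 22 + 4 = 26
  roll 4: 16 + 10 = 26
  roll 5: 16 + 10 = 26
  roll 6: 10 = 10
Every load is within 31 m, so 6 paper rolls suffice.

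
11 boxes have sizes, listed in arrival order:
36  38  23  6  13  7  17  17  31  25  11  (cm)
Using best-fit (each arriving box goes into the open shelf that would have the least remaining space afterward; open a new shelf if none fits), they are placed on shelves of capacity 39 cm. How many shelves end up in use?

  36 → shelf 1 (new)  [load 36/39]
  38 → shelf 2 (new)  [load 38/39]
  23 → shelf 3 (new)  [load 23/39]
  6 → shelf 3  [load 29/39]
  13 → shelf 4 (new)  [load 13/39]
  7 → shelf 3  [load 36/39]
  17 → shelf 4  [load 30/39]
  17 → shelf 5 (new)  [load 17/39]
  31 → shelf 6 (new)  [load 31/39]
  25 → shelf 7 (new)  [load 25/39]
  11 → shelf 7  [load 36/39]
7 shelves opened.

7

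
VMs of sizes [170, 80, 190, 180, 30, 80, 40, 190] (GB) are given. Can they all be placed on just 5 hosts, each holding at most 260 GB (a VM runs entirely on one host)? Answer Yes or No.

A valid assignment using 4 hosts:
  host 1: 190 + 40 + 30 = 260
  host 2: 190 = 190
  host 3: 180 + 80 = 260
  host 4: 170 + 80 = 250
That uses only 4 ≤ 5, so 5 hosts are enough.

Yes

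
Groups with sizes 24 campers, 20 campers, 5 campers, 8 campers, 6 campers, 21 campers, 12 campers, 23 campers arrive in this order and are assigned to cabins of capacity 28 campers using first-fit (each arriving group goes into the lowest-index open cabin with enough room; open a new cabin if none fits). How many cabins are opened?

5

  24 → cabin 1 (new)  [load 24/28]
  20 → cabin 2 (new)  [load 20/28]
  5 → cabin 2  [load 25/28]
  8 → cabin 3 (new)  [load 8/28]
  6 → cabin 3  [load 14/28]
  21 → cabin 4 (new)  [load 21/28]
  12 → cabin 3  [load 26/28]
  23 → cabin 5 (new)  [load 23/28]
5 cabins opened.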